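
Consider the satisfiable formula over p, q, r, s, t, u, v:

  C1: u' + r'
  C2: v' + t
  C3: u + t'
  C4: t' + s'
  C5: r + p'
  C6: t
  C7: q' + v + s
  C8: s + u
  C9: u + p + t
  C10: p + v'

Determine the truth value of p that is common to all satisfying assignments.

Suppose p = 1.
(r) alone gives r = 1.
(u') alone gives u = 0.
(t') alone gives t = 0.
That conflicts with the unit clause (t).
So every satisfying assignment has p = False.

False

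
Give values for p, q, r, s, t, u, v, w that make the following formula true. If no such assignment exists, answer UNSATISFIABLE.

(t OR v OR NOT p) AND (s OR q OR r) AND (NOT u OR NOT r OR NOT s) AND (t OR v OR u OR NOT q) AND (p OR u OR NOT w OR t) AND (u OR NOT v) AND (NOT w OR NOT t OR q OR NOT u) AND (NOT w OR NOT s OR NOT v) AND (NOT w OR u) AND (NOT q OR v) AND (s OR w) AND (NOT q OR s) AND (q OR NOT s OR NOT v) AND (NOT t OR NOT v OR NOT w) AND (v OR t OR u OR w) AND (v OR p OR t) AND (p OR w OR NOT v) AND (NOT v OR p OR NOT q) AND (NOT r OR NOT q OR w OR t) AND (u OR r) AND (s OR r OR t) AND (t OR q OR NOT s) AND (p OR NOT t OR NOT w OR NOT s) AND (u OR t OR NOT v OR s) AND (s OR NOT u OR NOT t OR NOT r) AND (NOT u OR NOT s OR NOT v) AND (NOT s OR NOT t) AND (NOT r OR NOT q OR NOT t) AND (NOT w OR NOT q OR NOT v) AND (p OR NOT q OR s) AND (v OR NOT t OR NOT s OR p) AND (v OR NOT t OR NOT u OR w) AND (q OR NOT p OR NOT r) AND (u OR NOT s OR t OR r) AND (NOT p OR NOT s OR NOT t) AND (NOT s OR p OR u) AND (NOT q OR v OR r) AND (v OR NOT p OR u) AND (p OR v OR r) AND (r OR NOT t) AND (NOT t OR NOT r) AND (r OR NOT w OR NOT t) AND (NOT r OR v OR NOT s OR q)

Case u = true:
Case r = true:
From the singleton clause (NOT s), s = false.
From the singleton clause (w), w = true.
From the singleton clause (NOT q), q = false.
From the singleton clause (NOT t), t = false.
From the singleton clause (NOT p), p = false.
From the singleton clause (v), v = true.
Every clause now holds.

p ↦ false; q ↦ false; r ↦ true; s ↦ false; t ↦ false; u ↦ true; v ↦ true; w ↦ true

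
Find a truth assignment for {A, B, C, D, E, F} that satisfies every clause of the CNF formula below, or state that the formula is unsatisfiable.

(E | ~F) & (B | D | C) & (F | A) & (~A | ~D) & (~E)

The clause (~E) is unit, so E = 0.
The clause (~F) is unit, so F = 0.
The clause (A) is unit, so A = 1.
The clause (~D) is unit, so D = 0.
Branch on B: set B = 1.
All clauses hold; C can take either value.

A: 1,  B: 1,  C: 0,  D: 0,  E: 0,  F: 0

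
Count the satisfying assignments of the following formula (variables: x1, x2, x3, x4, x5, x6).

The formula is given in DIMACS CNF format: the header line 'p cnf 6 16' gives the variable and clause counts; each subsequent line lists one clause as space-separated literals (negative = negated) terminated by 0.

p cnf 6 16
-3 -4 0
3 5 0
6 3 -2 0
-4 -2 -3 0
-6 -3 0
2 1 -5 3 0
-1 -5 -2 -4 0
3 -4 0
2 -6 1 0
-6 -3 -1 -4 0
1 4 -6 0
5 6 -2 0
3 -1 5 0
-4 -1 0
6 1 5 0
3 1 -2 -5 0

8

There are 2^6 = 64 truth assignments over (x1, x2, x3, x4, x5, x6).
Split on x4. With x4 = True, the clauses containing x4 are satisfied and ¬x4 drops from the rest; 0 of the 2^5 = 32 assignments to the other variables satisfy what remains.
With x4 = False, by the same count on the reduced clause set, 8 assignments work.
(One model: x1=F, x2=F, x3=T, x4=F, x5=T, x6=F.)
Total: 0 + 8 = 8.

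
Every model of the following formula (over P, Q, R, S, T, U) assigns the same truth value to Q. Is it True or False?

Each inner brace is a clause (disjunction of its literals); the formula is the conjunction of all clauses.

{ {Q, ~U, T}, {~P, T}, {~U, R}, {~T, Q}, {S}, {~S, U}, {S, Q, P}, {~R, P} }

True

Suppose Q = 0.
The clause (~T) is unit, so T = 0.
The clause (~U) is unit, so U = 0.
The clause (~P) is unit, so P = 0.
The clause (S) is unit, so S = 1.
But (~S) is also a unit clause — contradiction.
So every satisfying assignment has Q = True.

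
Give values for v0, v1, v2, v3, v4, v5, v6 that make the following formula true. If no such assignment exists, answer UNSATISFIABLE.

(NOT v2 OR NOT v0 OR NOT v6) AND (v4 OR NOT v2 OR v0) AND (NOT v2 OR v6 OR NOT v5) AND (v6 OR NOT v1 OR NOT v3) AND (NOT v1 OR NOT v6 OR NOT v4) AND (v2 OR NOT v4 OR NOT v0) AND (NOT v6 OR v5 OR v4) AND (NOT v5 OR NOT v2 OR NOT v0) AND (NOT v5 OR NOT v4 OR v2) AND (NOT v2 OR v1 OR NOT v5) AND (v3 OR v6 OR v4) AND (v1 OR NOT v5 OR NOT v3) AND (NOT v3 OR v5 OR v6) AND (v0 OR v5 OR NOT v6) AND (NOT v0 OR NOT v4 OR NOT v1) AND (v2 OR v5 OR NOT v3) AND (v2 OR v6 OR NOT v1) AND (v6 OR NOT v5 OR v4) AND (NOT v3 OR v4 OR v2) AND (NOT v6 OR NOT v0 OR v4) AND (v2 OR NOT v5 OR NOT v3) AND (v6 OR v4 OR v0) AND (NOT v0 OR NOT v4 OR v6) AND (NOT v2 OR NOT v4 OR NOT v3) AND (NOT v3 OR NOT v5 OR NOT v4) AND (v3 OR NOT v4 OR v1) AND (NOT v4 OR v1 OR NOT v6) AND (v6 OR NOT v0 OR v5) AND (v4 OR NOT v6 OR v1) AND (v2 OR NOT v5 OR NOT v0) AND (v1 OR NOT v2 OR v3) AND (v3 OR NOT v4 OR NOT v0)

v0 ↦ false,  v1 ↦ true,  v2 ↦ false,  v3 ↦ false,  v4 ↦ false,  v5 ↦ true,  v6 ↦ true

Suppose v2 = false.
Suppose v4 = false.
The clause (NOT v3) is unit, so v3 = false.
The clause (v6) is unit, so v6 = true.
The clause (v5) is unit, so v5 = true.
The clause (NOT v0) is unit, so v0 = false.
The clause (v1) is unit, so v1 = true.
All clauses are satisfied.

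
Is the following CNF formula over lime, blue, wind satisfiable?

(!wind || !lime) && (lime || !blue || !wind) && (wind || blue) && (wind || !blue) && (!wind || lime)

Case wind = false:
(blue) alone gives blue = true.
But (!blue) is also a unit clause — contradiction.
Backtrack on wind: now try wind = true.
(!lime) alone gives lime = false.
But (lime) is also a unit clause — contradiction.
Neither wind = true nor wind = false works.
No assignment satisfies every clause.

No, unsatisfiable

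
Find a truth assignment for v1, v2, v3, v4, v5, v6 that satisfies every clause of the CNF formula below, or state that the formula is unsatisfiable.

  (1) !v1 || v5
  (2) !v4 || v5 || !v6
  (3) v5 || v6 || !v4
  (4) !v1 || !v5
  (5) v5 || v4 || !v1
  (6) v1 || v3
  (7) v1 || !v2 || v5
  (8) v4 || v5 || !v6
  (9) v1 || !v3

UNSATISFIABLE

Case v1 = false:
From the singleton clause (v3), v3 = true.
But (!v3) is also a unit clause — contradiction.
So v1 must be the other value — set v1 = true.
From the singleton clause (v5), v5 = true.
But (!v5) is also a unit clause — contradiction.
Both values of v1 lead to a conflict.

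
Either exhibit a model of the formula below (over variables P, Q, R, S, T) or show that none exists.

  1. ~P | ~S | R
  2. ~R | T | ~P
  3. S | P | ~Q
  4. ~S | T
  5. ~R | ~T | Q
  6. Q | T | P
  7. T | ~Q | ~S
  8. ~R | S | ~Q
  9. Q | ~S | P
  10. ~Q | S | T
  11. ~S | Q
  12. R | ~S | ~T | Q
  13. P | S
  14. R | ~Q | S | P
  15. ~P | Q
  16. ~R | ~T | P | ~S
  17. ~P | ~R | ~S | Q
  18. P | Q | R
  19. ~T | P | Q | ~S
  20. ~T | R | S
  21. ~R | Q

P: 0, Q: 1, R: 0, S: 1, T: 1

Try S = 1.
(T) alone gives T = 1.
(Q) alone gives Q = 1.
Try P = 0.
(~R) alone gives R = 0.
Every clause now holds.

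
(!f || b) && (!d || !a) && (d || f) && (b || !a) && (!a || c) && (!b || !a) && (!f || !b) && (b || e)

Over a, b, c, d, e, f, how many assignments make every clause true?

There are 2^6 = 64 truth assignments over (a, b, c, d, e, f).
Split on c. With c = true, the clauses containing c are satisfied and !c drops from the rest; 3 of the 2^5 = 32 assignments to the other variables satisfy what remains.
With c = false, by the same count on the reduced clause set, 3 assignments work.
(One model: a=F, b=F, c=F, d=T, e=T, f=F.)
Total: 3 + 3 = 6.

6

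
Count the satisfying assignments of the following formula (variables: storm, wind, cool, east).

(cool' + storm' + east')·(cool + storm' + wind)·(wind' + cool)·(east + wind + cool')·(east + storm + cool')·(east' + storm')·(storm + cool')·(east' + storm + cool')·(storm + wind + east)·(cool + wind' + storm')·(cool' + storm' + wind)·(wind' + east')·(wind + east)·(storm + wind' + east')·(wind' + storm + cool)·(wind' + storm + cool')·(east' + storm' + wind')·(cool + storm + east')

1

There are 2^4 = 16 truth assignments over (storm, wind, cool, east).
Split on storm. With storm = 1, the clauses containing storm are satisfied and storm' drops from the rest; 1 of the 2^3 = 8 assignments to the other variables satisfy what remains.
With storm = 0, by the same count on the reduced clause set, 0 assignments work.
Total: 1 + 0 = 1.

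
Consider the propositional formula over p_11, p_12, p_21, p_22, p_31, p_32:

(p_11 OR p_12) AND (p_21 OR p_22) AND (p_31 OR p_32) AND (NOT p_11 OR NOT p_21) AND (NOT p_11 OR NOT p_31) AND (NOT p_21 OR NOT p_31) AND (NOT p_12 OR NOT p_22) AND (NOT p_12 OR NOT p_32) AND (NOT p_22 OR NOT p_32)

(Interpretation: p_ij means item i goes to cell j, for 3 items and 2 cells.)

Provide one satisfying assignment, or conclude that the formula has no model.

UNSATISFIABLE

Branch on p_11: set p_11 = true.
Unit clause (NOT p_21) forces p_21 = false.
Unit clause (p_22) forces p_22 = true.
Unit clause (NOT p_31) forces p_31 = false.
Unit clause (p_32) forces p_32 = true.
Now (NOT p_32) is unsatisfied and unit — conflict.
Backtrack on p_11: now try p_11 = false.
Unit clause (p_12) forces p_12 = true.
Unit clause (NOT p_22) forces p_22 = false.
Unit clause (p_21) forces p_21 = true.
Unit clause (NOT p_31) forces p_31 = false.
Unit clause (p_32) forces p_32 = true.
Now (NOT p_32) is unsatisfied and unit — conflict.
Both values of p_11 lead to a conflict.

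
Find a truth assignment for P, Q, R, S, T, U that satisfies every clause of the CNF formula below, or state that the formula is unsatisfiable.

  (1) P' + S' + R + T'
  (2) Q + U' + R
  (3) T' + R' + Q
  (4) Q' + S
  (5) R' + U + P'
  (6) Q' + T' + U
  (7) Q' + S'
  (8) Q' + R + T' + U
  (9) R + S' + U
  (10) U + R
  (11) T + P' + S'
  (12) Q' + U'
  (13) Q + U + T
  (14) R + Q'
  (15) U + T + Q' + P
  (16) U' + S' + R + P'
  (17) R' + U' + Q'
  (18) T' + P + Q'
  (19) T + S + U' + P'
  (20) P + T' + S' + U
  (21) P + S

Case Q = 0:
Case U = 1:
From the singleton clause (R), R = 1.
From the singleton clause (T'), T = 0.
Case P = 0:
From the singleton clause (S), S = 1.
All clauses are satisfied.

P=0, Q=0, R=1, S=1, T=0, U=1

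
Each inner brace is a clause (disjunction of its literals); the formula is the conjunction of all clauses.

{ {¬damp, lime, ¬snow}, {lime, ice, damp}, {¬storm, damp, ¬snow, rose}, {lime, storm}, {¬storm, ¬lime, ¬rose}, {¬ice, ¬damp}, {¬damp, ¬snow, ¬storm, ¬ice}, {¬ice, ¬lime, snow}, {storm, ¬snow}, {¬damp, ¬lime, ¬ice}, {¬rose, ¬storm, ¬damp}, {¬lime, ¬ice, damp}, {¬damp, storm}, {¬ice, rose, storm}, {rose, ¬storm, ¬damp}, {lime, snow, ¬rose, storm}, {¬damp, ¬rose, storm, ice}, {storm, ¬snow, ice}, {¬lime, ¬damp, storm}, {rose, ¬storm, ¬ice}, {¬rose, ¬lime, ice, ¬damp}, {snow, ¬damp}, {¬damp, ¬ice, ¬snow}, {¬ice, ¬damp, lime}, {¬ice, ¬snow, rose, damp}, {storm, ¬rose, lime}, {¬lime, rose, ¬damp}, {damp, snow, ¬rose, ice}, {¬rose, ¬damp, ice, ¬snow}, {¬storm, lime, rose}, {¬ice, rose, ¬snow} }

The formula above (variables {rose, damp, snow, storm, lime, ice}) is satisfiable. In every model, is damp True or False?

Suppose damp = True.
From the singleton clause (¬ice), ice = False.
From the singleton clause (storm), storm = True.
From the singleton clause (¬rose), rose = False.
Now (rose) is unsatisfied and unit — conflict.
So every satisfying assignment has damp = False.

False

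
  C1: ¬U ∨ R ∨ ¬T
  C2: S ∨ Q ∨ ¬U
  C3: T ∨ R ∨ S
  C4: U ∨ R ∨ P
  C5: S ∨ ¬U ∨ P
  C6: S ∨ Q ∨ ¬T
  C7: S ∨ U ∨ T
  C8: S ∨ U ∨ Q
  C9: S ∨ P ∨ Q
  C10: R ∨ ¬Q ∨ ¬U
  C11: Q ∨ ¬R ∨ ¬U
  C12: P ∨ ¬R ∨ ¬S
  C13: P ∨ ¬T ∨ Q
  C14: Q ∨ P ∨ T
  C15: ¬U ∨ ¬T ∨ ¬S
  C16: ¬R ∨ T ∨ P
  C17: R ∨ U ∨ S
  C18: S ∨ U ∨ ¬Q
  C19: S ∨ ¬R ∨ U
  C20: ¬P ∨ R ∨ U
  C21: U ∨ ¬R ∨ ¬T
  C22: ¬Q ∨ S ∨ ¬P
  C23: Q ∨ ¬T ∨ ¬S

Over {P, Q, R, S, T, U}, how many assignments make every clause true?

There are 2^6 = 64 truth assignments over (P, Q, R, S, T, U).
Split on Q. With Q = True, the clauses containing Q are satisfied and ¬Q drops from the rest; 2 of the 2^5 = 32 assignments to the other variables satisfy what remains.
With Q = False, by the same count on the reduced clause set, 2 assignments work.
(One model: P=T, Q=F, R=F, S=T, T=F, U=T.)
Total: 2 + 2 = 4.

4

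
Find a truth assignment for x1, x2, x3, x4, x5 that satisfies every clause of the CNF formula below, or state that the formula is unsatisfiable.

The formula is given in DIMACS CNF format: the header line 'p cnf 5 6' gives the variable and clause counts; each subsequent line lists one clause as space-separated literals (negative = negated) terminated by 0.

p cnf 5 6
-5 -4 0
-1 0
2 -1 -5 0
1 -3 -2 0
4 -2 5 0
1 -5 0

x1 ↦ False,  x2 ↦ False,  x3 ↦ True,  x4 ↦ True,  x5 ↦ False

Unit clause (¬x1) forces x1 = False.
Unit clause (¬x5) forces x5 = False.
Suppose x3 = True.
Unit clause (¬x2) forces x2 = False.
All clauses hold; x4 can take either value.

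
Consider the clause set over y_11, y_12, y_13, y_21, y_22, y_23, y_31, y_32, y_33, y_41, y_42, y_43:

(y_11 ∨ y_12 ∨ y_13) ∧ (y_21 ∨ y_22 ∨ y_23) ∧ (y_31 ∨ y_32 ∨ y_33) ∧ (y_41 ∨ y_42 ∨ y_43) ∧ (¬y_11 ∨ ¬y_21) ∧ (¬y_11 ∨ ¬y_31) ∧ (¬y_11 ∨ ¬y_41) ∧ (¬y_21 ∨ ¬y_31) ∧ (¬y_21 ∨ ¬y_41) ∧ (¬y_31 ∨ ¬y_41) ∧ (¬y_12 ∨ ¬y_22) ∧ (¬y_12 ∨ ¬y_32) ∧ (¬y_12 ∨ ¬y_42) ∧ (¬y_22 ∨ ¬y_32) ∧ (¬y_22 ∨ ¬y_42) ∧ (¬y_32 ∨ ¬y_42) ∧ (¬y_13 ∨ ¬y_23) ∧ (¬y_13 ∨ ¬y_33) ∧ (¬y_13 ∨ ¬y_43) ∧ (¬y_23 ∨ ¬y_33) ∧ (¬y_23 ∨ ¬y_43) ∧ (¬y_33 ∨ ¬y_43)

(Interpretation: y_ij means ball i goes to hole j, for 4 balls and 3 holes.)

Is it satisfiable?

Try y_11 = False.
Try y_12 = True.
(¬y_22) alone gives y_22 = False.
(¬y_32) alone gives y_32 = False.
(¬y_42) alone gives y_42 = False.
Try y_21 = True.
(¬y_31) alone gives y_31 = False.
(y_33) alone gives y_33 = True.
(¬y_41) alone gives y_41 = False.
(y_43) alone gives y_43 = True.
Now (¬y_43) is unsatisfied and unit — conflict.
So y_21 must be the other value — set y_21 = False.
(y_23) alone gives y_23 = True.
(¬y_13) alone gives y_13 = False.
(¬y_33) alone gives y_33 = False.
(y_31) alone gives y_31 = True.
(¬y_41) alone gives y_41 = False.
(y_43) alone gives y_43 = True.
Now (¬y_43) is unsatisfied and unit — conflict.
Both values of y_21 lead to a conflict.
So y_12 must be the other value — set y_12 = False.
(y_13) alone gives y_13 = True.
(¬y_23) alone gives y_23 = False.
(¬y_33) alone gives y_33 = False.
(¬y_43) alone gives y_43 = False.
Try y_21 = True.
(¬y_31) alone gives y_31 = False.
(y_32) alone gives y_32 = True.
(¬y_41) alone gives y_41 = False.
(y_42) alone gives y_42 = True.
Now (¬y_42) is unsatisfied and unit — conflict.
So y_21 must be the other value — set y_21 = False.
(y_22) alone gives y_22 = True.
(¬y_32) alone gives y_32 = False.
(y_31) alone gives y_31 = True.
(¬y_41) alone gives y_41 = False.
(y_42) alone gives y_42 = True.
Now (¬y_42) is unsatisfied and unit — conflict.
Both values of y_21 lead to a conflict.
Both values of y_12 lead to a conflict.
So y_11 must be the other value — set y_11 = True.
(¬y_21) alone gives y_21 = False.
(¬y_31) alone gives y_31 = False.
(¬y_41) alone gives y_41 = False.
Try y_22 = True.
(¬y_12) alone gives y_12 = False.
(¬y_32) alone gives y_32 = False.
(y_33) alone gives y_33 = True.
(¬y_42) alone gives y_42 = False.
(y_43) alone gives y_43 = True.
Now (¬y_43) is unsatisfied and unit — conflict.
So y_22 must be the other value — set y_22 = False.
(y_23) alone gives y_23 = True.
(¬y_13) alone gives y_13 = False.
(¬y_33) alone gives y_33 = False.
(y_32) alone gives y_32 = True.
(¬y_12) alone gives y_12 = False.
(¬y_42) alone gives y_42 = False.
(y_43) alone gives y_43 = True.
Now (¬y_43) is unsatisfied and unit — conflict.
Both values of y_22 lead to a conflict.
Both values of y_11 lead to a conflict.
No assignment satisfies every clause.

Unsatisfiable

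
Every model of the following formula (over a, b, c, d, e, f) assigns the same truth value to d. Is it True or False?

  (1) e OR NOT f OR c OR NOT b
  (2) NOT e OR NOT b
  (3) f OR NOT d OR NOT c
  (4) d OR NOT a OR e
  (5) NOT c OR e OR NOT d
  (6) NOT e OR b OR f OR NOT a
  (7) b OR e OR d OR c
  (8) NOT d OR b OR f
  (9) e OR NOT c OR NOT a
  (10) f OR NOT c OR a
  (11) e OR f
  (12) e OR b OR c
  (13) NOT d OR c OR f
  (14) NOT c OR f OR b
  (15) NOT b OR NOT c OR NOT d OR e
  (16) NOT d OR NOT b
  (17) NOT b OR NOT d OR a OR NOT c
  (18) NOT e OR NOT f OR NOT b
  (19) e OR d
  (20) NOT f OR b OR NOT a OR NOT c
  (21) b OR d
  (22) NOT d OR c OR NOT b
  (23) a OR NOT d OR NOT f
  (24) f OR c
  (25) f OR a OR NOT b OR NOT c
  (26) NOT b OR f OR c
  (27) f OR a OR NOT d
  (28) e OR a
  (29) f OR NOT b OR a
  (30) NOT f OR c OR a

True

Suppose d = false.
Unit clause (e) forces e = true.
Unit clause (NOT b) forces b = false.
Now (b) is unsatisfied and unit — conflict.
So every satisfying assignment has d = True.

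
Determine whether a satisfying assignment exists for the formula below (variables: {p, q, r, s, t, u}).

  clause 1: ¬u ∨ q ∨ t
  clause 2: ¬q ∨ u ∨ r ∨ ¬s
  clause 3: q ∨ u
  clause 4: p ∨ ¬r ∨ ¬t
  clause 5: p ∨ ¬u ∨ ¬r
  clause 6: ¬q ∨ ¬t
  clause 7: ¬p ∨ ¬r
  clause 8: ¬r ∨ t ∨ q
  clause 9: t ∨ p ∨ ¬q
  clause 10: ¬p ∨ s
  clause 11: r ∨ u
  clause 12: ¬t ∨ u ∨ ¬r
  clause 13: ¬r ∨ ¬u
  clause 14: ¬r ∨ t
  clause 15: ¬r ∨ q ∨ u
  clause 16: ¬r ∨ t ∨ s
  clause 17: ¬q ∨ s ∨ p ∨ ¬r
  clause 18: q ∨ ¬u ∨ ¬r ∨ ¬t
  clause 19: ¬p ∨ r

Yes, satisfiable

Case q = False:
(u) alone gives u = True.
(t) alone gives t = True.
(¬r) alone gives r = False.
(¬p) alone gives p = False.
All clauses hold; s can take either value.
A satisfying assignment: p=False; q=False; r=False; s=True; t=True; u=True.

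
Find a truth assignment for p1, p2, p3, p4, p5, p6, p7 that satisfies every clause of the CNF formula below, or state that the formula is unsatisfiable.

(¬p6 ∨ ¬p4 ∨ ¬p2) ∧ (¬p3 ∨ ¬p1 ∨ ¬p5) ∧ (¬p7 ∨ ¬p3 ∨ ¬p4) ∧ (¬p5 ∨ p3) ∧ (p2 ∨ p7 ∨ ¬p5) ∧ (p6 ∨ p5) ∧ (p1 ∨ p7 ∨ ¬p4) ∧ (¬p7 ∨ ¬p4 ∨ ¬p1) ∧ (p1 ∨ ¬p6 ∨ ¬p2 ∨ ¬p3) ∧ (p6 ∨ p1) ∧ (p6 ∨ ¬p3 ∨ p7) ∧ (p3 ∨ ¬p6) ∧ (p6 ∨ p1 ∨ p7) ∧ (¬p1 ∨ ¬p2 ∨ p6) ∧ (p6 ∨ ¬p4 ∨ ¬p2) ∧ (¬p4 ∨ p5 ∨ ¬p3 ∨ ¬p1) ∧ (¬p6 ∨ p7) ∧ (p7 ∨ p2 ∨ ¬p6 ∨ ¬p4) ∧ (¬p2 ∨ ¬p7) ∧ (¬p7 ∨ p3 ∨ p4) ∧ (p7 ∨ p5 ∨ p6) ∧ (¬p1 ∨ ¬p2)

Case p5 = False:
The clause (p6) is unit, so p6 = True.
The clause (p3) is unit, so p3 = True.
The clause (p7) is unit, so p7 = True.
The clause (¬p4) is unit, so p4 = False.
The clause (¬p2) is unit, so p2 = False.
All clauses hold; p1 can take either value.

p1 ↦ False; p2 ↦ False; p3 ↦ True; p4 ↦ False; p5 ↦ False; p6 ↦ True; p7 ↦ True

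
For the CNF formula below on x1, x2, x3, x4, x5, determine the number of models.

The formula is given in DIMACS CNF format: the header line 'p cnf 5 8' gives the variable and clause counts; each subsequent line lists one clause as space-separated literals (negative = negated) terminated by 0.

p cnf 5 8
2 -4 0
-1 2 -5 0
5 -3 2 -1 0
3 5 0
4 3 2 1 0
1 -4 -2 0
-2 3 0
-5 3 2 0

There are 2^5 = 32 truth assignments over (x1, x2, x3, x4, x5).
Split on x5. With x5 = True, the clauses containing x5 are satisfied and ¬x5 drops from the rest; 4 of the 2^4 = 16 assignments to the other variables satisfy what remains.
With x5 = False, by the same count on the reduced clause set, 4 assignments work.
(One model: x1=F, x2=F, x3=T, x4=F, x5=F.)
Total: 4 + 4 = 8.

8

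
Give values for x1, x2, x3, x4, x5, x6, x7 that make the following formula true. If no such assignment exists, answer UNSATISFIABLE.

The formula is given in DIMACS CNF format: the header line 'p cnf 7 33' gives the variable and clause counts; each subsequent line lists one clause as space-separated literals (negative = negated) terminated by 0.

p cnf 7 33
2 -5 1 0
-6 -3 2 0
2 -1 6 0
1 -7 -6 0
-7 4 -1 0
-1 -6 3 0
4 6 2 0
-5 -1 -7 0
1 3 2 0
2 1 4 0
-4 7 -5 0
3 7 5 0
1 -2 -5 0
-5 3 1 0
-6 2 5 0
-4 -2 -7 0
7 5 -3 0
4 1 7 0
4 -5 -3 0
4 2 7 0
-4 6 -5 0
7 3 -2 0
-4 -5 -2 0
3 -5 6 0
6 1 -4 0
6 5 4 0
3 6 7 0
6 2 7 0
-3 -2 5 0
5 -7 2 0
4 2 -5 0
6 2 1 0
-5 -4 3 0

Try x2 = True.
Try x1 = True.
Try x7 = False.
From the singleton clause (x3), x3 = True.
From the singleton clause (x5), x5 = True.
From the singleton clause (¬x4), x4 = False.
But (x4) is also a unit clause — contradiction.
That branch fails; take x7 = True instead.
From the singleton clause (x4), x4 = True.
But (¬x4) is also a unit clause — contradiction.
Either choice for x7 ends in contradiction.
That branch fails; take x1 = False instead.
From the singleton clause (¬x5), x5 = False.
From the singleton clause (¬x3), x3 = False.
From the singleton clause (x7), x7 = True.
From the singleton clause (¬x6), x6 = False.
From the singleton clause (¬x4), x4 = False.
But (x4) is also a unit clause — contradiction.
Either choice for x1 ends in contradiction.
That branch fails; take x2 = False instead.
Try x5 = False.
From the singleton clause (¬x6), x6 = False.
From the singleton clause (¬x1), x1 = False.
But (x1) is also a unit clause — contradiction.
That branch fails; take x5 = True instead.
From the singleton clause (x1), x1 = True.
From the singleton clause (x6), x6 = True.
From the singleton clause (¬x3), x3 = False.
But (x3) is also a unit clause — contradiction.
Either choice for x5 ends in contradiction.
Either choice for x2 ends in contradiction.

UNSATISFIABLE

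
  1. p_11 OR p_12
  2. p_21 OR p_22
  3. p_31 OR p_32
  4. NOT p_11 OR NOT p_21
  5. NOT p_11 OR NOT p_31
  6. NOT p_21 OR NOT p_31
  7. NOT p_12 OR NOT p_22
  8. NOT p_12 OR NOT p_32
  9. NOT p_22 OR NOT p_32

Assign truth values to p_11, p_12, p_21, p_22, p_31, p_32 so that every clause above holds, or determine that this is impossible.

Try p_11 = true.
(NOT p_21) alone gives p_21 = false.
(p_22) alone gives p_22 = true.
(NOT p_31) alone gives p_31 = false.
(p_32) alone gives p_32 = true.
That conflicts with the unit clause (NOT p_32).
Undo p_11 and try p_11 = false.
(p_12) alone gives p_12 = true.
(NOT p_22) alone gives p_22 = false.
(p_21) alone gives p_21 = true.
(NOT p_31) alone gives p_31 = false.
(p_32) alone gives p_32 = true.
That conflicts with the unit clause (NOT p_32).
Neither p_11 = true nor p_11 = false works.

UNSATISFIABLE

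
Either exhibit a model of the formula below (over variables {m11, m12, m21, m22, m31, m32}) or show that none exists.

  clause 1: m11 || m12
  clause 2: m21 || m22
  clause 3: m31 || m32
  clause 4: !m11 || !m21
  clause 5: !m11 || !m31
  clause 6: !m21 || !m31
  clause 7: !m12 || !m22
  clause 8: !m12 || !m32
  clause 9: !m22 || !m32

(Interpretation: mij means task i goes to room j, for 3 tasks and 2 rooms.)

Try m11 = true.
Unit clause (!m21) forces m21 = false.
Unit clause (m22) forces m22 = true.
Unit clause (!m31) forces m31 = false.
Unit clause (m32) forces m32 = true.
But (!m32) is also a unit clause — contradiction.
That branch fails; take m11 = false instead.
Unit clause (m12) forces m12 = true.
Unit clause (!m22) forces m22 = false.
Unit clause (m21) forces m21 = true.
Unit clause (!m31) forces m31 = false.
Unit clause (m32) forces m32 = true.
But (!m32) is also a unit clause — contradiction.
Both values of m11 lead to a conflict.

UNSATISFIABLE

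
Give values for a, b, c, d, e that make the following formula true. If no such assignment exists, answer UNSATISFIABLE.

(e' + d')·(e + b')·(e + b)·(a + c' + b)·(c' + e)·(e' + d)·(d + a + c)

UNSATISFIABLE

Case e = 0:
(b') alone gives b = 0.
Now (b) is unsatisfied and unit — conflict.
Backtrack on e: now try e = 1.
(d') alone gives d = 0.
Now (d) is unsatisfied and unit — conflict.
Neither e = 1 nor e = 0 works.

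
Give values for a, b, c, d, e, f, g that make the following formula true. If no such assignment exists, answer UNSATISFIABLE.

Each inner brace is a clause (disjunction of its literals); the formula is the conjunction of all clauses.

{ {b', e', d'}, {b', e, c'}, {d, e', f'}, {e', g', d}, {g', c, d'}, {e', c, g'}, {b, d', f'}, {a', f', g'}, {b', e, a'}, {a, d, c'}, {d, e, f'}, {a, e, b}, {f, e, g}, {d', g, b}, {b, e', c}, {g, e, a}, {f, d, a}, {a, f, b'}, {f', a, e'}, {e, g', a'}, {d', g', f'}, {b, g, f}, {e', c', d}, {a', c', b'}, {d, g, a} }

Suppose b = 1.
Suppose e = 1.
From the singleton clause (d'), d = 0.
From the singleton clause (f'), f = 0.
From the singleton clause (g'), g = 0.
From the singleton clause (a), a = 1.
From the singleton clause (c'), c = 0.
This assignment satisfies each clause.

a ↦ 1,  b ↦ 1,  c ↦ 0,  d ↦ 0,  e ↦ 1,  f ↦ 0,  g ↦ 0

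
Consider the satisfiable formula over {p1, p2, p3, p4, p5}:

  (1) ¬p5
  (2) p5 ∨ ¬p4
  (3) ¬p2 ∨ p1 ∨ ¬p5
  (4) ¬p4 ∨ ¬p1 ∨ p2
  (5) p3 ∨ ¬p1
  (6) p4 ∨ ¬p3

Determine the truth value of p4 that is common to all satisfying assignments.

False

Suppose p4 = True.
(¬p5) alone gives p5 = False.
But (p5) is also a unit clause — contradiction.
So every satisfying assignment has p4 = False.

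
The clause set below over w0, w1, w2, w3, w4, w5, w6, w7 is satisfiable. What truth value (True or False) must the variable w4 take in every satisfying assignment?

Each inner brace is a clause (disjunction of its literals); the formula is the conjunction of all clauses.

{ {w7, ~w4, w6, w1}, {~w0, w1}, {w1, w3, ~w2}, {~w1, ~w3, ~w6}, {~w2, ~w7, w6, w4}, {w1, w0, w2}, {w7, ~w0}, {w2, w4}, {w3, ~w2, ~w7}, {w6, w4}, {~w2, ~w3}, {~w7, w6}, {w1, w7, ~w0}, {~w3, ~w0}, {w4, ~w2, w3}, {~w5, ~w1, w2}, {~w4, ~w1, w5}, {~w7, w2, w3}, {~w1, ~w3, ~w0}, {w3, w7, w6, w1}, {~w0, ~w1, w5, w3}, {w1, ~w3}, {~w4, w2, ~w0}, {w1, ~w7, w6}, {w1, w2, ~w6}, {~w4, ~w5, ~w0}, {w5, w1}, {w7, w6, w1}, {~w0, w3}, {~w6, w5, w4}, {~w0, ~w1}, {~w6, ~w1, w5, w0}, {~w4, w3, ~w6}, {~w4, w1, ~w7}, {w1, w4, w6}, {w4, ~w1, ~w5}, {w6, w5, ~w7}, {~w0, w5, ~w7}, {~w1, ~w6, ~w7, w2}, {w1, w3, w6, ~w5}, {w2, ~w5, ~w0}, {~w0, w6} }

True

Suppose w4 = 0.
(w2) alone gives w2 = 1.
(w6) alone gives w6 = 1.
(~w3) alone gives w3 = 0.
Now (w3) is unsatisfied and unit — conflict.
So every satisfying assignment has w4 = True.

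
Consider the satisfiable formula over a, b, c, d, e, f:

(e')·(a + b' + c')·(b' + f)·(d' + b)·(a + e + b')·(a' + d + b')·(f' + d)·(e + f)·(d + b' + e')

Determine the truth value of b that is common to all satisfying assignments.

True

Suppose b = 0.
From the singleton clause (e'), e = 0.
From the singleton clause (d'), d = 0.
From the singleton clause (f'), f = 0.
But (f) is also a unit clause — contradiction.
So every satisfying assignment has b = True.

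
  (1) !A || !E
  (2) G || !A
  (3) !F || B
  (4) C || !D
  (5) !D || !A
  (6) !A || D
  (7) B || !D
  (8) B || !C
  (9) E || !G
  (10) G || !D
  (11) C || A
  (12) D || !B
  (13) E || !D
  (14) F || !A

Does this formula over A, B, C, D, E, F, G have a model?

Yes

Try A = false.
(C) alone gives C = true.
(B) alone gives B = true.
(D) alone gives D = true.
(G) alone gives G = true.
(E) alone gives E = true.
Every clause is now satisfied; F is unconstrained.
A satisfying assignment: A: false; B: true; C: true; D: true; E: true; F: true; G: true.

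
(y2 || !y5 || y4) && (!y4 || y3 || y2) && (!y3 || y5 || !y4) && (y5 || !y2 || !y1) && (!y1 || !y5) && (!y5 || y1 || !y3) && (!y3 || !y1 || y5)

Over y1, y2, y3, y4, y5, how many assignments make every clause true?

There are 2^5 = 32 truth assignments over (y1, y2, y3, y4, y5).
Split on y4. With y4 = true, the clauses containing y4 are satisfied and !y4 drops from the rest; 2 of the 2^4 = 16 assignments to the other variables satisfy what remains.
With y4 = false, by the same count on the reduced clause set, 6 assignments work.
(One model: y1=F, y2=F, y3=F, y4=F, y5=F.)
Total: 2 + 6 = 8.

8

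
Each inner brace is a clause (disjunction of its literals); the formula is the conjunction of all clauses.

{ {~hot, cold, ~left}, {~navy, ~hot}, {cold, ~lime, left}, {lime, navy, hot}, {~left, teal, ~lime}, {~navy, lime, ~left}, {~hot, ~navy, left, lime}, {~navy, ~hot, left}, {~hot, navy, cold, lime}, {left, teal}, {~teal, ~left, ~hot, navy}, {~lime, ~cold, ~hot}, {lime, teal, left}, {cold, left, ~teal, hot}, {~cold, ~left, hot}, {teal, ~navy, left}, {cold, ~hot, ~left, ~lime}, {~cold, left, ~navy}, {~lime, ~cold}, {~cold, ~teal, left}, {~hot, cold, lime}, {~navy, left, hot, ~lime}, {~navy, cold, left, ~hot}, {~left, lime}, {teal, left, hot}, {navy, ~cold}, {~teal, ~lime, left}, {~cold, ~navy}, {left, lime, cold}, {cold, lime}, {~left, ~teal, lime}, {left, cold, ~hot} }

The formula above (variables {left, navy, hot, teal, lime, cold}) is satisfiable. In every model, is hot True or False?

False

Suppose hot = 1.
From the singleton clause (~navy), navy = 0.
From the singleton clause (~cold), cold = 0.
From the singleton clause (~left), left = 0.
Now (left) is unsatisfied and unit — conflict.
So every satisfying assignment has hot = False.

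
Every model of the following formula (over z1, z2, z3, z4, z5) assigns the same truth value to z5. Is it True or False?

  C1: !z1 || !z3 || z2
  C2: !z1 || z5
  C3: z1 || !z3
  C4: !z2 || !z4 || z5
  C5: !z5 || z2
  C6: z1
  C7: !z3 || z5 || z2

True

Suppose z5 = false.
The clause (!z1) is unit, so z1 = false.
Now (z1) is unsatisfied and unit — conflict.
So every satisfying assignment has z5 = True.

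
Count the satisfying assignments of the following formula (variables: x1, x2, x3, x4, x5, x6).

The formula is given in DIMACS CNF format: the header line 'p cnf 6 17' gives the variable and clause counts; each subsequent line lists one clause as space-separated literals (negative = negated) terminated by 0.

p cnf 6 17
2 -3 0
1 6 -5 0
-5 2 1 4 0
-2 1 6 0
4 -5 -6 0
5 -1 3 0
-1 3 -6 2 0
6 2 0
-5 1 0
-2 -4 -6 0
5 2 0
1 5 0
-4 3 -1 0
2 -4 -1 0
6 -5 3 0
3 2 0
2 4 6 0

5

There are 2^6 = 64 truth assignments over (x1, x2, x3, x4, x5, x6).
Split on x6. With x6 = True, the clauses containing x6 are satisfied and ¬x6 drops from the rest; 1 of the 2^5 = 32 assignments to the other variables satisfy what remains.
With x6 = False, by the same count on the reduced clause set, 4 assignments work.
(One model: x1=T, x2=T, x3=T, x4=F, x5=F, x6=F.)
Total: 1 + 4 = 5.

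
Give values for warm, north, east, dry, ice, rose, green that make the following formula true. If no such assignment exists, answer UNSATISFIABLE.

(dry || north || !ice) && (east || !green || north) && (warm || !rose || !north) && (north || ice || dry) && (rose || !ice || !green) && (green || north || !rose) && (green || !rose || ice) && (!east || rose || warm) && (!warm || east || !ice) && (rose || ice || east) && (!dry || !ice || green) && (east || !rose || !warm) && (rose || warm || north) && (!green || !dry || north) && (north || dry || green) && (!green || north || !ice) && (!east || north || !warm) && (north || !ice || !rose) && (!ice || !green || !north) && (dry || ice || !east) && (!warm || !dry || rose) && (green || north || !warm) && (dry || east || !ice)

warm ↦ true,  north ↦ true,  east ↦ true,  dry ↦ true,  ice ↦ false,  rose ↦ true,  green ↦ true

Branch on dry: set dry = true.
Branch on ice: set ice = false.
Branch on green: set green = true.
The clause (north) is unit, so north = true.
Branch on warm: set warm = true.
The clause (rose) is unit, so rose = true.
The clause (east) is unit, so east = true.
All clauses are satisfied.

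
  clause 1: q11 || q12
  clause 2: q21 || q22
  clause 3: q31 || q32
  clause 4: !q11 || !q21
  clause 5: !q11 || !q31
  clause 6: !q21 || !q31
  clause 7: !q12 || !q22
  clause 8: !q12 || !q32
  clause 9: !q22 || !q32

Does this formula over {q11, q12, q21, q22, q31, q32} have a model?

Branch on q11: set q11 = true.
From the singleton clause (!q21), q21 = false.
From the singleton clause (q22), q22 = true.
From the singleton clause (!q31), q31 = false.
From the singleton clause (q32), q32 = true.
That conflicts with the unit clause (!q32).
Undo q11 and try q11 = false.
From the singleton clause (q12), q12 = true.
From the singleton clause (!q22), q22 = false.
From the singleton clause (q21), q21 = true.
From the singleton clause (!q31), q31 = false.
From the singleton clause (q32), q32 = true.
That conflicts with the unit clause (!q32).
Either choice for q11 ends in contradiction.
No assignment satisfies every clause.

No, unsatisfiable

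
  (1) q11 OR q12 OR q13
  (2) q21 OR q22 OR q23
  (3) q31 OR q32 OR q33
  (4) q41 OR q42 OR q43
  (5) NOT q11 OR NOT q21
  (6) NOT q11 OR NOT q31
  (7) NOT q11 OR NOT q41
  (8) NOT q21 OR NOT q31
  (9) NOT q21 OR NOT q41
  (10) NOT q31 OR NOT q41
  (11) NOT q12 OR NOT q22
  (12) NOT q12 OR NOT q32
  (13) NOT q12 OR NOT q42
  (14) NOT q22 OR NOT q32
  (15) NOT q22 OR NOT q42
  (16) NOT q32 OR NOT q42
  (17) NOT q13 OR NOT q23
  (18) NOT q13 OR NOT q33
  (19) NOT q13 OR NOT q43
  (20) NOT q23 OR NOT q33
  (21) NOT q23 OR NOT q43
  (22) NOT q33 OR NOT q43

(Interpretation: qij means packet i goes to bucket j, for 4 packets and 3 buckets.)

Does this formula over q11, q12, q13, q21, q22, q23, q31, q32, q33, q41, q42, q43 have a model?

Try q11 = false.
Try q12 = true.
(NOT q22) alone gives q22 = false.
(NOT q32) alone gives q32 = false.
(NOT q42) alone gives q42 = false.
Try q21 = true.
(NOT q31) alone gives q31 = false.
(q33) alone gives q33 = true.
(NOT q41) alone gives q41 = false.
(q43) alone gives q43 = true.
That conflicts with the unit clause (NOT q43).
Undo q21 and try q21 = false.
(q23) alone gives q23 = true.
(NOT q13) alone gives q13 = false.
(NOT q33) alone gives q33 = false.
(q31) alone gives q31 = true.
(NOT q41) alone gives q41 = false.
(q43) alone gives q43 = true.
That conflicts with the unit clause (NOT q43).
Either choice for q21 ends in contradiction.
Undo q12 and try q12 = false.
(q13) alone gives q13 = true.
(NOT q23) alone gives q23 = false.
(NOT q33) alone gives q33 = false.
(NOT q43) alone gives q43 = false.
Try q21 = true.
(NOT q31) alone gives q31 = false.
(q32) alone gives q32 = true.
(NOT q41) alone gives q41 = false.
(q42) alone gives q42 = true.
That conflicts with the unit clause (NOT q42).
Undo q21 and try q21 = false.
(q22) alone gives q22 = true.
(NOT q32) alone gives q32 = false.
(q31) alone gives q31 = true.
(NOT q41) alone gives q41 = false.
(q42) alone gives q42 = true.
That conflicts with the unit clause (NOT q42).
Either choice for q21 ends in contradiction.
Either choice for q12 ends in contradiction.
Undo q11 and try q11 = true.
(NOT q21) alone gives q21 = false.
(NOT q31) alone gives q31 = false.
(NOT q41) alone gives q41 = false.
Try q22 = true.
(NOT q12) alone gives q12 = false.
(NOT q32) alone gives q32 = false.
(q33) alone gives q33 = true.
(NOT q42) alone gives q42 = false.
(q43) alone gives q43 = true.
That conflicts with the unit clause (NOT q43).
Undo q22 and try q22 = false.
(q23) alone gives q23 = true.
(NOT q13) alone gives q13 = false.
(NOT q33) alone gives q33 = false.
(q32) alone gives q32 = true.
(NOT q12) alone gives q12 = false.
(NOT q42) alone gives q42 = false.
(q43) alone gives q43 = true.
That conflicts with the unit clause (NOT q43).
Either choice for q22 ends in contradiction.
Either choice for q11 ends in contradiction.
No assignment satisfies every clause.

No, unsatisfiable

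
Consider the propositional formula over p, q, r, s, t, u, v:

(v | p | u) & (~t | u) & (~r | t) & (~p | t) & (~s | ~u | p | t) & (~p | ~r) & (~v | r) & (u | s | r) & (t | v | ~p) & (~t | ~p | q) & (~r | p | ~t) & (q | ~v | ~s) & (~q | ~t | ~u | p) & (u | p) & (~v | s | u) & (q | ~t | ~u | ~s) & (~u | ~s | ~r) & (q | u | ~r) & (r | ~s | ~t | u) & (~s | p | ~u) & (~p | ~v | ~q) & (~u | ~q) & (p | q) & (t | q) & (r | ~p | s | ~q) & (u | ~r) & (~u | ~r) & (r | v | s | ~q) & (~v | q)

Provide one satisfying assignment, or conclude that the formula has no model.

Try t = 0.
(~r) alone gives r = 0.
(~p) alone gives p = 0.
(~v) alone gives v = 0.
(u) alone gives u = 1.
(~s) alone gives s = 0.
(~q) alone gives q = 0.
That conflicts with the unit clause (q).
Backtrack on t: now try t = 1.
(u) alone gives u = 1.
(~q) alone gives q = 0.
(~p) alone gives p = 0.
That conflicts with the unit clause (p).
Either choice for t ends in contradiction.

UNSATISFIABLE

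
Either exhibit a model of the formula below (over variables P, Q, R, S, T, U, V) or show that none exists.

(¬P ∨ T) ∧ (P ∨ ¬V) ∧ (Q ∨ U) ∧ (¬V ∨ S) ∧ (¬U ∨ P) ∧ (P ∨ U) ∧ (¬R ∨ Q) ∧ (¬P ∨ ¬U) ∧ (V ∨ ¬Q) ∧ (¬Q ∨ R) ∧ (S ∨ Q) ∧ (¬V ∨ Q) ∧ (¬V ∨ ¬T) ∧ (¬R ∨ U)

UNSATISFIABLE

Branch on P: set P = False.
From the singleton clause (¬V), V = False.
From the singleton clause (¬U), U = False.
Now (U) is unsatisfied and unit — conflict.
So P must be the other value — set P = True.
From the singleton clause (T), T = True.
From the singleton clause (¬U), U = False.
From the singleton clause (Q), Q = True.
From the singleton clause (V), V = True.
Now (¬V) is unsatisfied and unit — conflict.
Neither P = True nor P = False works.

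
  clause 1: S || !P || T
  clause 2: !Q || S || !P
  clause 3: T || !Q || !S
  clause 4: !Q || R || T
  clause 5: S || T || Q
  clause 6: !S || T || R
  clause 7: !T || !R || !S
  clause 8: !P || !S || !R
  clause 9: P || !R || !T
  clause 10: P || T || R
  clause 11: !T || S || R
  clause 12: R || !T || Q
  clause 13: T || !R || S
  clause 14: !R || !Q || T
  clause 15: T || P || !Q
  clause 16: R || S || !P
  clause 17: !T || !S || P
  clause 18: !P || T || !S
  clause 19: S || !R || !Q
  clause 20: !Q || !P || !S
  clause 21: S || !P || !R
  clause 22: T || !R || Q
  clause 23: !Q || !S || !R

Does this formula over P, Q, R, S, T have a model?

Unsatisfiable

Try S = true.
Try T = true.
(!R) alone gives R = false.
(Q) alone gives Q = true.
(P) alone gives P = true.
But (!P) is also a unit clause — contradiction.
That branch fails; take T = false instead.
(!Q) alone gives Q = false.
(R) alone gives R = true.
But (!R) is also a unit clause — contradiction.
Neither T = true nor T = false works.
That branch fails; take S = false instead.
Try P = false.
Try T = true.
(!R) alone gives R = false.
But (R) is also a unit clause — contradiction.
That branch fails; take T = false instead.
(Q) alone gives Q = true.
But (!Q) is also a unit clause — contradiction.
Neither T = true nor T = false works.
That branch fails; take P = true instead.
(T) alone gives T = true.
(!Q) alone gives Q = false.
(R) alone gives R = true.
But (!R) is also a unit clause — contradiction.
Neither P = true nor P = false works.
Neither S = true nor S = false works.
No assignment satisfies every clause.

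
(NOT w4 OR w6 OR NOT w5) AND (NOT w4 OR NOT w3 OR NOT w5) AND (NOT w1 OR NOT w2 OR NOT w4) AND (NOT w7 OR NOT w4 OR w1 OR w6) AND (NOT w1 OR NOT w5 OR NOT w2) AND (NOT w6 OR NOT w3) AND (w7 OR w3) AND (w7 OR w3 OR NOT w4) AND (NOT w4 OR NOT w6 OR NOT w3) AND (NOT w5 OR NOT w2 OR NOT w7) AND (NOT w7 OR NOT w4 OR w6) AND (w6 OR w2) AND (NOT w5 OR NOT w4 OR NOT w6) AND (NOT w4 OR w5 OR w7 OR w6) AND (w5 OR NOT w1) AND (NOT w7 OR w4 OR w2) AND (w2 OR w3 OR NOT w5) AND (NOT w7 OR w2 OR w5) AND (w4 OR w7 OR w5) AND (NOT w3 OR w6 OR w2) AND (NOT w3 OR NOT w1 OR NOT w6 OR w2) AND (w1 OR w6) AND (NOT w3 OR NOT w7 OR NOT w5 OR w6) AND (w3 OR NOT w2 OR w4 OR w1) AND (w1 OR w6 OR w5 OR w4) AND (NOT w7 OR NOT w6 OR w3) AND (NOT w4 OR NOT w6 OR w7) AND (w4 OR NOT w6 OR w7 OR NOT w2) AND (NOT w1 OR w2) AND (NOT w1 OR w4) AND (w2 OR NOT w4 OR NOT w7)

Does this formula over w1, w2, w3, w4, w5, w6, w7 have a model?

No, unsatisfiable

Branch on w6: set w6 = false.
The clause (w2) is unit, so w2 = true.
The clause (w1) is unit, so w1 = true.
The clause (NOT w4) is unit, so w4 = false.
Now (w4) is unsatisfied and unit — conflict.
That branch fails; take w6 = true instead.
The clause (NOT w3) is unit, so w3 = false.
The clause (w7) is unit, so w7 = true.
Now (NOT w7) is unsatisfied and unit — conflict.
Both values of w6 lead to a conflict.
No assignment satisfies every clause.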